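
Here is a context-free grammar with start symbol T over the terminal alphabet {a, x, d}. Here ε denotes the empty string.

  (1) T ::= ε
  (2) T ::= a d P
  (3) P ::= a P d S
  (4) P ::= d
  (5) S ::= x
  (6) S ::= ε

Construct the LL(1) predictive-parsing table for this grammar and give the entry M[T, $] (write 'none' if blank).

T ::= ε

FIRST(T) = {ε, a}
FIRST(P) = {a, d}
FIRST(S) = {ε, x}
FOLLOW(T) includes $ since T is the start symbol.
FOLLOW(T): T appears on no right-hand side. Thus FOLLOW(T) = {$}.
For T ::= ε: FIRST(ε) = {ε}, so it goes in M[T, t] for t ∈ {}; since ε ∈ FIRST, also for every t ∈ FOLLOW(T) = {$}.
For T ::= a d P: FIRST(a d P) = {a}, so it goes in M[T, t] for t ∈ {a}.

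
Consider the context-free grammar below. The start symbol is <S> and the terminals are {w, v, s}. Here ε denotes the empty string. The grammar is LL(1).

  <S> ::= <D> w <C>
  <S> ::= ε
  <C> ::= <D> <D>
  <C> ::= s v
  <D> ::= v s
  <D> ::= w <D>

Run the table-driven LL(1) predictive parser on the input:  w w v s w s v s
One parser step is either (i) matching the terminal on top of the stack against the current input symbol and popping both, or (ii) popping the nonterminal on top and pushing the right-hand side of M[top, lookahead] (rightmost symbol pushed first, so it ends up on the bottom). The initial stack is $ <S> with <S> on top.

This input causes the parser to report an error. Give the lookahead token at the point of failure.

s

      Stack          Input              Action
   1  $ <S>          w w v s w s v s $  expand <S> ::= <D> w <C>
   2  $ <C> w <D>    w w v s w s v s $  expand <D> ::= w <D>
   3  $ <C> w <D> w  w w v s w s v s $  match w
   4  $ <C> w <D>    w v s w s v s $    expand <D> ::= w <D>
   5  $ <C> w <D> w  w v s w s v s $    match w
   6  $ <C> w <D>    v s w s v s $      expand <D> ::= v s
   7  $ <C> w s v    v s w s v s $      match v
   8  $ <C> w s      s w s v s $        match s
   9  $ <C> w        w s v s $          match w
  10  $ <C>          s v s $            expand <C> ::= s v
  11  $ v s          s v s $            match s
  12  $ v            v s $              match v
  13  $              s $                error: stack empty but input remains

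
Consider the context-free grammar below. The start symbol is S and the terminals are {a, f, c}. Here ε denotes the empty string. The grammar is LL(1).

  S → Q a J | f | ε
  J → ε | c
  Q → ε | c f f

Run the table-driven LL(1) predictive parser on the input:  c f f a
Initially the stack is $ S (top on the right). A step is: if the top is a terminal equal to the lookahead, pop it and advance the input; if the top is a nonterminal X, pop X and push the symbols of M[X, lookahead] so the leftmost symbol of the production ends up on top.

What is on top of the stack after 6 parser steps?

step 1: stack=$ S  input=c f f a $  — expand S → Q a J
step 2: stack=$ J a Q  input=c f f a $  — expand Q → c f f
step 3: stack=$ J a f f c  input=c f f a $  — match c
step 4: stack=$ J a f f  input=f f a $  — match f
step 5: stack=$ J a f  input=f a $  — match f
step 6: stack=$ J a  input=a $  — match a
Stack after step 6: $ J (top = J).

J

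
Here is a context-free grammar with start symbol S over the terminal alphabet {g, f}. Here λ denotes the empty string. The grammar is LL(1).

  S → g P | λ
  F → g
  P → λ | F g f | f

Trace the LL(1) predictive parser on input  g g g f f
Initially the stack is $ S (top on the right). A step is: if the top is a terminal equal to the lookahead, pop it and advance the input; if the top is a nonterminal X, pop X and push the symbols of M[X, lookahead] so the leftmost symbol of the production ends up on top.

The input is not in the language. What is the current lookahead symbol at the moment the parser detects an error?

f

step 1: stack=$ S  input=g g g f f $  — expand S → g P
step 2: stack=$ P g  input=g g g f f $  — match g
step 3: stack=$ P  input=g g f f $  — expand P → F g f
step 4: stack=$ f g F  input=g g f f $  — expand F → g
step 5: stack=$ f g g  input=g g f f $  — match g
step 6: stack=$ f g  input=g f f $  — match g
step 7: stack=$ f  input=f f $  — match f
step 8: stack=$  input=f $  — error: stack empty but input remains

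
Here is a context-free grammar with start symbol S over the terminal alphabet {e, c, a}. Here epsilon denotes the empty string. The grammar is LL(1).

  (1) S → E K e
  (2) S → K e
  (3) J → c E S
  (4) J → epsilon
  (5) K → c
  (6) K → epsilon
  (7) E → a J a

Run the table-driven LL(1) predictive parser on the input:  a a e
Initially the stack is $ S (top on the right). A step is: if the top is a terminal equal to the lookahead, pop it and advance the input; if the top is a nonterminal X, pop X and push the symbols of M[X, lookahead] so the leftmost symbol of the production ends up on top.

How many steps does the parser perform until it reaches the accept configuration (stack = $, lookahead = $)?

step 1: stack=$ S  input=a a e $  — expand S → E K e
step 2: stack=$ e K E  input=a a e $  — expand E → a J a
step 3: stack=$ e K a J a  input=a a e $  — match a
step 4: stack=$ e K a J  input=a e $  — expand J → epsilon
step 5: stack=$ e K a  input=a e $  — match a
step 6: stack=$ e K  input=e $  — expand K → epsilon
step 7: stack=$ e  input=e $  — match e
Accept reached after 7 steps.

7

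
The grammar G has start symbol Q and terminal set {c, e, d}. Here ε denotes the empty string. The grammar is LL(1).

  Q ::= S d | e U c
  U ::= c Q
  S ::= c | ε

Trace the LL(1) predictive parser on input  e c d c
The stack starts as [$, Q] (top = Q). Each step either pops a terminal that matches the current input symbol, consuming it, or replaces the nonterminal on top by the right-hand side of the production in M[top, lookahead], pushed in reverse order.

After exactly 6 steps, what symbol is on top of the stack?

d

step 1: stack=$ Q  input=e c d c $  — expand Q ::= e U c
step 2: stack=$ c U e  input=e c d c $  — match e
step 3: stack=$ c U  input=c d c $  — expand U ::= c Q
step 4: stack=$ c Q c  input=c d c $  — match c
step 5: stack=$ c Q  input=d c $  — expand Q ::= S d
step 6: stack=$ c d S  input=d c $  — expand S ::= ε
Stack after step 6: $ c d (top = d).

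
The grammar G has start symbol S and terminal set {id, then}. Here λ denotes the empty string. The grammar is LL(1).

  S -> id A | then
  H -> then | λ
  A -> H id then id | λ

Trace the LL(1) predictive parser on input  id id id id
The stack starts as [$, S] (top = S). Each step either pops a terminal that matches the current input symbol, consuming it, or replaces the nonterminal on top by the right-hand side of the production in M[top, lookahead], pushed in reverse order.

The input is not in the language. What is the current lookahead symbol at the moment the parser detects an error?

id

step 1: stack=$ S  input=id id id id $  — expand S -> id A
step 2: stack=$ A id  input=id id id id $  — match id
step 3: stack=$ A  input=id id id $  — expand A -> H id then id
step 4: stack=$ id then id H  input=id id id $  — expand H -> λ
step 5: stack=$ id then id  input=id id id $  — match id
step 6: stack=$ id then  input=id id $  — error: top is terminal then but lookahead is id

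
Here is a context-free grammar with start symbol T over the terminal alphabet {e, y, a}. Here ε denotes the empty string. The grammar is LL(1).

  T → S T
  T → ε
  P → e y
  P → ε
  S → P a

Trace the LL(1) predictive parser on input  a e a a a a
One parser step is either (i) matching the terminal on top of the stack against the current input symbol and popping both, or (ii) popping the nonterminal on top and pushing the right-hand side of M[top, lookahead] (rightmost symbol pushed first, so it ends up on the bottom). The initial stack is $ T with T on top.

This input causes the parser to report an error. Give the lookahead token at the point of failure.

a

     Stack      Input          Action
  1  $ T        a e a a a a $  expand T → S T
  2  $ T S      a e a a a a $  expand S → P a
  3  $ T a P    a e a a a a $  expand P → ε
  4  $ T a      a e a a a a $  match a
  5  $ T        e a a a a $    expand T → S T
  6  $ T S      e a a a a $    expand S → P a
  7  $ T a P    e a a a a $    expand P → e y
  8  $ T a y e  e a a a a $    match e
  9  $ T a y    a a a a $      error: top is terminal y but lookahead is a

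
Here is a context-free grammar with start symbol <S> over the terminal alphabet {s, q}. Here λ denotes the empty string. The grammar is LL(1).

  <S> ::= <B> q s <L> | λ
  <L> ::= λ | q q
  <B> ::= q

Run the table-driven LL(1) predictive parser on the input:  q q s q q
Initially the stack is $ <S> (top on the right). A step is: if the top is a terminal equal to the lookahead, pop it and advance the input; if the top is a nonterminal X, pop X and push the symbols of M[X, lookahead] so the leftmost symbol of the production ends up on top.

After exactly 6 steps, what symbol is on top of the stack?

     Stack          Input        Action
  1  $ <S>          q q s q q $  expand <S> ::= <B> q s <L>
  2  $ <L> s q <B>  q q s q q $  expand <B> ::= q
  3  $ <L> s q q    q q s q q $  match q
  4  $ <L> s q      q s q q $    match q
  5  $ <L> s        s q q $      match s
  6  $ <L>          q q $        expand <L> ::= q q
Stack after step 6: $ q q (top = q).

q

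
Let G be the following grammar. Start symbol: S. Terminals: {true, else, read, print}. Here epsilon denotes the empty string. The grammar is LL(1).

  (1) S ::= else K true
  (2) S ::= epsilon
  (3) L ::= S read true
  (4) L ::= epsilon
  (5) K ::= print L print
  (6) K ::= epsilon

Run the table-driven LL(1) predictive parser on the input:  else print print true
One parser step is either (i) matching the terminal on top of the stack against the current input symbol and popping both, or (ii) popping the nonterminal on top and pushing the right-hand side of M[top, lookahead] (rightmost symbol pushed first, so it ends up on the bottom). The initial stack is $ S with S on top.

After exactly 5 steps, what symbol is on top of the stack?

print

     Stack                 Input                    Action
  1  $ S                   else print print true $  expand S ::= else K true
  2  $ true K else         else print print true $  match else
  3  $ true K              print print true $       expand K ::= print L print
  4  $ true print L print  print print true $       match print
  5  $ true print L        print true $             expand L ::= epsilon
Stack after step 5: $ true print (top = print).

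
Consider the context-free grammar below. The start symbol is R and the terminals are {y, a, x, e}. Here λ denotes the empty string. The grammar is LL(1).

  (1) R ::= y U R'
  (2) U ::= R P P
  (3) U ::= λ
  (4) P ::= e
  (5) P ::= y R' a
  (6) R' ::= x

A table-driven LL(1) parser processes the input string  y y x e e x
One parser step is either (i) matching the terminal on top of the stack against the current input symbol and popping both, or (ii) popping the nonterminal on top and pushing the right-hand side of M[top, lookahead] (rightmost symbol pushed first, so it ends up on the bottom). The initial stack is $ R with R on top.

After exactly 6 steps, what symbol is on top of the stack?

     Stack            Input          Action
  1  $ R              y y x e e x $  expand R ::= y U R'
  2  $ R' U y         y y x e e x $  match y
  3  $ R' U           y x e e x $    expand U ::= R P P
  4  $ R' P P R       y x e e x $    expand R ::= y U R'
  5  $ R' P P R' U y  y x e e x $    match y
  6  $ R' P P R' U    x e e x $      expand U ::= λ
Stack after step 6: $ R' P P R' (top = R').

R'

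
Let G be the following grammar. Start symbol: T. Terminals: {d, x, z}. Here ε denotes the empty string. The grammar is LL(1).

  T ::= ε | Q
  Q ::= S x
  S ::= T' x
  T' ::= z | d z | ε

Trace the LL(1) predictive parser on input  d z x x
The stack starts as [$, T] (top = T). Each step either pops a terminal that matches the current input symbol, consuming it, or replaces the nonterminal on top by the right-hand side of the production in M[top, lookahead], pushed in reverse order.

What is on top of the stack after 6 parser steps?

step 1: stack=$ T  input=d z x x $  — expand T ::= Q
step 2: stack=$ Q  input=d z x x $  — expand Q ::= S x
step 3: stack=$ x S  input=d z x x $  — expand S ::= T' x
step 4: stack=$ x x T'  input=d z x x $  — expand T' ::= d z
step 5: stack=$ x x z d  input=d z x x $  — match d
step 6: stack=$ x x z  input=z x x $  — match z
Stack after step 6: $ x x (top = x).

x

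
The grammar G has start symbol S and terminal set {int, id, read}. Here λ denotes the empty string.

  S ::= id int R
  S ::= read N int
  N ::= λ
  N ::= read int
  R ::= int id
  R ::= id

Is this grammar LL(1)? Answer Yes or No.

FIRST(S) = {id, read}
FIRST(N) = {λ, read}
FIRST(R) = {id, int}
FOLLOW(S) = {$}
FOLLOW(N) = {int}
FOLLOW(R) = {$}
Each cell of M receives at most one production.

Yes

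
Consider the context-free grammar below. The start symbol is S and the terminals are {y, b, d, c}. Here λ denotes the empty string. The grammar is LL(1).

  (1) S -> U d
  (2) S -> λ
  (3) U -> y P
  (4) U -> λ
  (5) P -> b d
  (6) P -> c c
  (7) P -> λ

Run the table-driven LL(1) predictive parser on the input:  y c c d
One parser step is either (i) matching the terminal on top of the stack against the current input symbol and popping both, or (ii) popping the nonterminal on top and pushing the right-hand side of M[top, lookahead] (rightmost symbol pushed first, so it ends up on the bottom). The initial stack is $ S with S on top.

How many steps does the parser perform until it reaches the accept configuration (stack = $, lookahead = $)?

step 1: stack=$ S  input=y c c d $  — expand S -> U d
step 2: stack=$ d U  input=y c c d $  — expand U -> y P
step 3: stack=$ d P y  input=y c c d $  — match y
step 4: stack=$ d P  input=c c d $  — expand P -> c c
step 5: stack=$ d c c  input=c c d $  — match c
step 6: stack=$ d c  input=c d $  — match c
step 7: stack=$ d  input=d $  — match d
Accept reached after 7 steps.

7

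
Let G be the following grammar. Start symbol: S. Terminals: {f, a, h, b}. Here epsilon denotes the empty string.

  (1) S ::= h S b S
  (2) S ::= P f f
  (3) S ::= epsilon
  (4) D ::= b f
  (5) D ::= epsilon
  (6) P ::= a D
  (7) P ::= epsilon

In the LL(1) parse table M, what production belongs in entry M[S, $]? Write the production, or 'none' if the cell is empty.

FIRST(D) = {epsilon, b}
FIRST(P) = {epsilon, a}
FIRST(S) = {epsilon, a, f, h}  (via P f f)
FOLLOW(S) includes $ since S is the start symbol.
FOLLOW(S): in S::=h S b S (occurrence 1), S is followed by b S with FIRST {b}; in S::=h S b S (occurrence 2), the suffix after S is empty (adds nothing new). Thus FOLLOW(S) = {$, b}.
For S ::= h S b S: FIRST(h S b S) = {h}, so it goes in M[S, t] for t ∈ {h}.
For S ::= P f f: FIRST(P f f) = {a, f}, so it goes in M[S, t] for t ∈ {a, f}.
For S ::= epsilon: FIRST(epsilon) = {epsilon}, so it goes in M[S, t] for t ∈ {}; since epsilon ∈ FIRST, also for every t ∈ FOLLOW(S) = {$, b}.

S ::= epsilon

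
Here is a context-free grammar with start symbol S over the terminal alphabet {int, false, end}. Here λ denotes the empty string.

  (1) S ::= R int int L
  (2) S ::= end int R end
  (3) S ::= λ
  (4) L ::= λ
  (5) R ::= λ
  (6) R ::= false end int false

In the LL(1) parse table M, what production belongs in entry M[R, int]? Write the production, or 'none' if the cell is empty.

R ::= λ

FIRST(L) = {λ}
FIRST(R) = {λ, false}
FIRST(S) = {λ, end, false, int}  (via R int int L)
FOLLOW(S) includes $ since S is the start symbol.
FOLLOW(R): in S::=R int int L, R is followed by int int L with FIRST {int}; in S::=end int R end, R is followed by end with FIRST {end}. Thus FOLLOW(R) = {end, int}.
For R ::= λ: FIRST(λ) = {λ}, so it goes in M[R, t] for t ∈ {}; since λ ∈ FIRST, also for every t ∈ FOLLOW(R) = {end, int}.
For R ::= false end int false: FIRST(false end int false) = {false}, so it goes in M[R, t] for t ∈ {false}.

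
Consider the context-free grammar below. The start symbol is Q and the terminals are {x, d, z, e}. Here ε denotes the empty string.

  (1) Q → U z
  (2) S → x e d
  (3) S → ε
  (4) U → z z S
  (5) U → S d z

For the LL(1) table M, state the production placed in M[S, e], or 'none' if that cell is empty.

FIRST(S): from S→x e d we get {x}; from S→ε we get {ε}. So FIRST(S) = {ε, x}.
FIRST(U): from U→z z S we get {z}; from U→S d z we get {d, x}. So FIRST(U) = {d, x, z}.
FIRST(Q): from Q→U z we get {d, x, z}. So FIRST(Q) = {d, x, z}.
FOLLOW(Q) includes $ since Q is the start symbol.
FOLLOW(U): in Q→U z, U is followed by z with FIRST {z}. Thus FOLLOW(U) = {z}.
FOLLOW(S): in U→z z S, the suffix after S is empty, so FOLLOW(S) ⊇ FOLLOW(U) = {z}; in U→S d z, S is followed by d z with FIRST {d}. Thus FOLLOW(S) = {d, z}.
For S → x e d: FIRST(x e d) = {x}, so it goes in M[S, t] for t ∈ {x}.
For S → ε: FIRST(ε) = {ε}, so it goes in M[S, t] for t ∈ {}; since ε ∈ FIRST, also for every t ∈ FOLLOW(S) = {d, z}.
None of these place a production in M[S, e].

none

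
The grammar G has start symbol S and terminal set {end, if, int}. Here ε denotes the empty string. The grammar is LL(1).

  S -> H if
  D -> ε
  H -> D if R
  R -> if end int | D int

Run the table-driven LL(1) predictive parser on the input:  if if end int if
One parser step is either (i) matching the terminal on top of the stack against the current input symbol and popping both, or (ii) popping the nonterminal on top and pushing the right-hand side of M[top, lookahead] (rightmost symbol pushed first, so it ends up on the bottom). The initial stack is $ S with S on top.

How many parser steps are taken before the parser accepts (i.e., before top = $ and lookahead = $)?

9

     Stack            Input               Action
  1  $ S              if if end int if $  expand S -> H if
  2  $ if H           if if end int if $  expand H -> D if R
  3  $ if R if D      if if end int if $  expand D -> ε
  4  $ if R if        if if end int if $  match if
  5  $ if R           if end int if $     expand R -> if end int
  6  $ if int end if  if end int if $     match if
  7  $ if int end     end int if $        match end
  8  $ if int         int if $            match int
  9  $ if             if $                match if
Accept reached after 9 steps.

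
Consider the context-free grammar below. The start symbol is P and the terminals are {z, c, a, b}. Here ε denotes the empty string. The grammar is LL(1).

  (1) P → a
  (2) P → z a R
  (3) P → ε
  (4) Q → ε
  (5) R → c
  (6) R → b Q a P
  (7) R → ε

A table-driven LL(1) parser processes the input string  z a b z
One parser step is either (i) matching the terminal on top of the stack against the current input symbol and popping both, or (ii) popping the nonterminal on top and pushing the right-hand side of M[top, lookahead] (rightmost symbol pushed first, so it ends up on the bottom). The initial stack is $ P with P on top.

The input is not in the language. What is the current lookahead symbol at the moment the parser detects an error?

step 1: stack=$ P  input=z a b z $  — expand P → z a R
step 2: stack=$ R a z  input=z a b z $  — match z
step 3: stack=$ R a  input=a b z $  — match a
step 4: stack=$ R  input=b z $  — expand R → b Q a P
step 5: stack=$ P a Q b  input=b z $  — match b
step 6: stack=$ P a Q  input=z $  — error: M[Q, z] is empty

z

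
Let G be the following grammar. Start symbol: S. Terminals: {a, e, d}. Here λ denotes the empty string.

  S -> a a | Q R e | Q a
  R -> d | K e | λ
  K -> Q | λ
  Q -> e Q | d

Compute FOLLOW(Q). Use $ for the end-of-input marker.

{a, d, e}

FIRST(Q): from Q->e Q we get {e}; from Q->d we get {d}. So FIRST(Q) = {d, e}.
FIRST(S): from S->a a we get {a}; from S->Q R e we get {d, e}; from S->Q a we get {d, e}. So FIRST(S) = {a, d, e}.
FIRST(K): from K->Q we get {d, e}; from K->λ we get {λ}. So FIRST(K) = {λ, d, e}.
FIRST(R): from R->d we get {d}; from R->K e we get {d, e}; from R->λ we get {λ}. So FIRST(R) = {λ, d, e}.
FOLLOW(S) includes $ since S is the start symbol.
FOLLOW(S): S appears on no right-hand side. Thus FOLLOW(S) = {$}.
FOLLOW(R): in S->Q R e, R is followed by e with FIRST {e}. Thus FOLLOW(R) = {e}.
FOLLOW(K): in R->K e, K is followed by e with FIRST {e}. Thus FOLLOW(K) = {e}.
FOLLOW(Q): in S->Q R e, Q is followed by R e with FIRST {d, e}; in S->Q a, Q is followed by a with FIRST {a}; in K->Q, the suffix after Q is empty, so FOLLOW(Q) ⊇ FOLLOW(K) = {e}; in Q->e Q, the suffix after Q is empty (adds nothing new). Thus FOLLOW(Q) = {a, d, e}.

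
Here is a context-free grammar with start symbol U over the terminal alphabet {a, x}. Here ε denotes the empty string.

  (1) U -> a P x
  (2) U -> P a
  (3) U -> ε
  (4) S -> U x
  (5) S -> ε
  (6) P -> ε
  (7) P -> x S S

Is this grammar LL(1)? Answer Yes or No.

FIRST(U) = {ε, a, x}
FIRST(S) = {ε, a, x}
FIRST(P) = {ε, x}
FOLLOW(U) = {$, x}
FOLLOW(S) = {a, x}
FOLLOW(P) = {a, x}
Cell M[P, x] receives both P -> ε and P -> x S S — the grammar is not LL(1).

No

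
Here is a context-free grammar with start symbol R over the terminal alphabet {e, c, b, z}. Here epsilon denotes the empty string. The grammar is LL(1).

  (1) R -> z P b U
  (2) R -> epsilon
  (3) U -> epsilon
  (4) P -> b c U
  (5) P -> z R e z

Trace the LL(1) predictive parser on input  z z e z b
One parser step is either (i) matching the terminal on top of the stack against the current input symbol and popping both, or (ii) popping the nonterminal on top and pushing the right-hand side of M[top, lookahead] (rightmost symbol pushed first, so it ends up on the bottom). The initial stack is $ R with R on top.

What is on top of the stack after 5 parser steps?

e

step 1: stack=$ R  input=z z e z b $  — expand R -> z P b U
step 2: stack=$ U b P z  input=z z e z b $  — match z
step 3: stack=$ U b P  input=z e z b $  — expand P -> z R e z
step 4: stack=$ U b z e R z  input=z e z b $  — match z
step 5: stack=$ U b z e R  input=e z b $  — expand R -> epsilon
Stack after step 5: $ U b z e (top = e).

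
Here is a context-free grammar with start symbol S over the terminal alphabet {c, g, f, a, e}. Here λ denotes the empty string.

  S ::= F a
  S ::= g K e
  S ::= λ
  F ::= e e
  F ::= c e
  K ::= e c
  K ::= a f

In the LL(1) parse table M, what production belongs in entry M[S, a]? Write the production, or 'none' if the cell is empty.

none

FIRST(F) = {c, e}
FIRST(K) = {a, e}
FIRST(S) = {λ, c, e, g}  (via F a)
FOLLOW(S) includes $ since S is the start symbol.
FOLLOW(S): S appears on no right-hand side. Thus FOLLOW(S) = {$}.
For S ::= F a: FIRST(F a) = {c, e}, so it goes in M[S, t] for t ∈ {c, e}.
For S ::= g K e: FIRST(g K e) = {g}, so it goes in M[S, t] for t ∈ {g}.
For S ::= λ: FIRST(λ) = {λ}, so it goes in M[S, t] for t ∈ {}; since λ ∈ FIRST, also for every t ∈ FOLLOW(S) = {$}.
None of these place a production in M[S, a].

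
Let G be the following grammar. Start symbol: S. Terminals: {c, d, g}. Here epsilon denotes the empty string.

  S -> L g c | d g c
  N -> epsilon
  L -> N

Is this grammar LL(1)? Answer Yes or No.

Yes

FIRST(S) = {d, g}
FIRST(N) = {epsilon}
FIRST(L) = {epsilon}
FOLLOW(S) = {$}
FOLLOW(N) = {g}
FOLLOW(L) = {g}
Each cell of M receives at most one production.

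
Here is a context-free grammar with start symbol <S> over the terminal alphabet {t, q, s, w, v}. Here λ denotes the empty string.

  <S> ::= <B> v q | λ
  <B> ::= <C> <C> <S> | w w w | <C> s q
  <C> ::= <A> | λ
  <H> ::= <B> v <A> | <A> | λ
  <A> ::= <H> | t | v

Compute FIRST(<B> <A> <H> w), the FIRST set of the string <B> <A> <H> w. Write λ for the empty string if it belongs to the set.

FIRST(<S>): from <S>::=<B> v q we get {s, t, v, w}; from <S>::=λ we get {λ}. So FIRST(<S>) = {λ, s, t, v, w}.
FIRST(<B>): from <B>::=<C> <C> <S> we get {λ, s, t, v, w}; from <B>::=w w w we get {w}; from <B>::=<C> s q we get {s, t, v, w}. So FIRST(<B>) = {λ, s, t, v, w}.
FIRST(<C>): from <C>::=<A> we get {λ, s, t, v, w}; from <C>::=λ we get {λ}. So FIRST(<C>) = {λ, s, t, v, w}.
FIRST(<H>): from <H>::=<B> v <A> we get {s, t, v, w}; from <H>::=<A> we get {λ, s, t, v, w}; from <H>::=λ we get {λ}. So FIRST(<H>) = {λ, s, t, v, w}.
FIRST(<A>): from <A>::=<H> we get {λ, s, t, v, w}; from <A>::=t we get {t}; from <A>::=v we get {v}. So FIRST(<A>) = {λ, s, t, v, w}.
FIRST(<B> <A> <H> w): take FIRST of each symbol in turn, carrying on past any symbol whose FIRST contains λ; result {s, t, v, w}.

{s, t, v, w}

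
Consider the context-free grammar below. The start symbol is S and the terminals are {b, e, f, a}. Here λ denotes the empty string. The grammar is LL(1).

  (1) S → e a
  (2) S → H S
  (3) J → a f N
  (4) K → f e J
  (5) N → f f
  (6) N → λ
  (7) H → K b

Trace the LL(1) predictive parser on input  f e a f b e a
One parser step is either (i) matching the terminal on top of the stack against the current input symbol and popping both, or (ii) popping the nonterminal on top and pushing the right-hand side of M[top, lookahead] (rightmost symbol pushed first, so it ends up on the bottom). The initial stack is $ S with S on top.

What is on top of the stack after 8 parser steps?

N

step 1: stack=$ S  input=f e a f b e a $  — expand S → H S
step 2: stack=$ S H  input=f e a f b e a $  — expand H → K b
step 3: stack=$ S b K  input=f e a f b e a $  — expand K → f e J
step 4: stack=$ S b J e f  input=f e a f b e a $  — match f
step 5: stack=$ S b J e  input=e a f b e a $  — match e
step 6: stack=$ S b J  input=a f b e a $  — expand J → a f N
step 7: stack=$ S b N f a  input=a f b e a $  — match a
step 8: stack=$ S b N f  input=f b e a $  — match f
Stack after step 8: $ S b N (top = N).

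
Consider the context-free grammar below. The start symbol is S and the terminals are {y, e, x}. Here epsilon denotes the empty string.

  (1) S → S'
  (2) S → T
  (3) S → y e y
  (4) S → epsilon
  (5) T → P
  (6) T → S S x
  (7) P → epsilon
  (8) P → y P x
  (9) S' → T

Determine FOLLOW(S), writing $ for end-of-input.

FIRST(P) = {epsilon, y}
FIRST(S) = {epsilon, x, y}  (via S', T)
FIRST(T) = {epsilon, x, y}  (via P, S S x)
FIRST(S') = {epsilon, x, y}  (via T)
FOLLOW(S) includes $ since S is the start symbol.
FOLLOW(S): in T→S S x (occurrence 1), S is followed by S x with FIRST {x, y}; in T→S S x (occurrence 2), S is followed by x with FIRST {x}. Thus FOLLOW(S) = {$, x, y}.
FOLLOW(S'): in S→S', the suffix after S' is empty, so FOLLOW(S') ⊇ FOLLOW(S) = {$, x, y}. Thus FOLLOW(S') = {$, x, y}.
FOLLOW(T): in S→T, the suffix after T is empty, so FOLLOW(T) ⊇ FOLLOW(S) = {$, x, y}; in S'→T, the suffix after T is empty, so FOLLOW(T) ⊇ FOLLOW(S') = {$, x, y}. Thus FOLLOW(T) = {$, x, y}.
FOLLOW(P): in T→P, the suffix after P is empty, so FOLLOW(P) ⊇ FOLLOW(T) = {$, x, y}; in P→y P x, P is followed by x with FIRST {x}. Thus FOLLOW(P) = {$, x, y}.

{$, x, y}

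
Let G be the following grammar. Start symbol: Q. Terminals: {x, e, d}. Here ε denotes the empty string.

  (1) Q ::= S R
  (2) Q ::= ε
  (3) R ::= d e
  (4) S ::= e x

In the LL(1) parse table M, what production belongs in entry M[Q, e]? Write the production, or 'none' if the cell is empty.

FIRST(R): from R::=d e we get {d}. So FIRST(R) = {d}.
FIRST(S): from S::=e x we get {e}. So FIRST(S) = {e}.
FIRST(Q): from Q::=S R we get {e}; from Q::=ε we get {ε}. So FIRST(Q) = {ε, e}.
FOLLOW(Q) includes $ since Q is the start symbol.
FOLLOW(Q): Q appears on no right-hand side. Thus FOLLOW(Q) = {$}.
For Q ::= S R: FIRST(S R) = {e}, so it goes in M[Q, t] for t ∈ {e}.
For Q ::= ε: FIRST(ε) = {ε}, so it goes in M[Q, t] for t ∈ {}; since ε ∈ FIRST, also for every t ∈ FOLLOW(Q) = {$}.

Q ::= S R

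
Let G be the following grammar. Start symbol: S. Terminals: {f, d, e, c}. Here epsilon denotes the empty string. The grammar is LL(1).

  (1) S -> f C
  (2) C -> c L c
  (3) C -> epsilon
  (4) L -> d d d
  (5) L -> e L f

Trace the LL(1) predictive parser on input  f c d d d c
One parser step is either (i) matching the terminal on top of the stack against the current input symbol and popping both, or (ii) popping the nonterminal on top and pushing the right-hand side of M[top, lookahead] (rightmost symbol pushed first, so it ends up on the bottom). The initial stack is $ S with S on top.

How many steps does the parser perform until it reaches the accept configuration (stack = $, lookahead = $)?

9

     Stack      Input          Action
  1  $ S        f c d d d c $  expand S -> f C
  2  $ C f      f c d d d c $  match f
  3  $ C        c d d d c $    expand C -> c L c
  4  $ c L c    c d d d c $    match c
  5  $ c L      d d d c $      expand L -> d d d
  6  $ c d d d  d d d c $      match d
  7  $ c d d    d d c $        match d
  8  $ c d      d c $          match d
  9  $ c        c $            match c
Accept reached after 9 steps.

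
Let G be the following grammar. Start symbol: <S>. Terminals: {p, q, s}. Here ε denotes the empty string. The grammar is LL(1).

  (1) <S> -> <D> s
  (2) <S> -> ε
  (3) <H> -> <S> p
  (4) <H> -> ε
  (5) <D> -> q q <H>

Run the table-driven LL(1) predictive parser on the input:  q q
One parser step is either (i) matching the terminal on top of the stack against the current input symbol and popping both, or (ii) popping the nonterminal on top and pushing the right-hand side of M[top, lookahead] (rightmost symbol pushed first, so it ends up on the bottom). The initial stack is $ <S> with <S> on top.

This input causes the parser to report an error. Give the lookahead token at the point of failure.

$

step 1: stack=$ <S>  input=q q $  — expand <S> -> <D> s
step 2: stack=$ s <D>  input=q q $  — expand <D> -> q q <H>
step 3: stack=$ s <H> q q  input=q q $  — match q
step 4: stack=$ s <H> q  input=q $  — match q
step 5: stack=$ s <H>  input=$  — error: M[<H>, $] is empty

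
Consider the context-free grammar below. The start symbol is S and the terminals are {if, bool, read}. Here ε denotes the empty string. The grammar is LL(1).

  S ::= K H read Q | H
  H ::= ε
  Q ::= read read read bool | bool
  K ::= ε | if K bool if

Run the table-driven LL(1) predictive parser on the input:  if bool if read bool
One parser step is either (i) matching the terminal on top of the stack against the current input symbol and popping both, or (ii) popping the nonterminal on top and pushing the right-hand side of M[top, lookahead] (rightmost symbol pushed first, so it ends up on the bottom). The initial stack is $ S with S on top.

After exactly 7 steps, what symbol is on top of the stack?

read

     Stack                    Input                   Action
  1  $ S                      if bool if read bool $  expand S ::= K H read Q
  2  $ Q read H K             if bool if read bool $  expand K ::= if K bool if
  3  $ Q read H if bool K if  if bool if read bool $  match if
  4  $ Q read H if bool K     bool if read bool $     expand K ::= ε
  5  $ Q read H if bool       bool if read bool $     match bool
  6  $ Q read H if            if read bool $          match if
  7  $ Q read H               read bool $             expand H ::= ε
Stack after step 7: $ Q read (top = read).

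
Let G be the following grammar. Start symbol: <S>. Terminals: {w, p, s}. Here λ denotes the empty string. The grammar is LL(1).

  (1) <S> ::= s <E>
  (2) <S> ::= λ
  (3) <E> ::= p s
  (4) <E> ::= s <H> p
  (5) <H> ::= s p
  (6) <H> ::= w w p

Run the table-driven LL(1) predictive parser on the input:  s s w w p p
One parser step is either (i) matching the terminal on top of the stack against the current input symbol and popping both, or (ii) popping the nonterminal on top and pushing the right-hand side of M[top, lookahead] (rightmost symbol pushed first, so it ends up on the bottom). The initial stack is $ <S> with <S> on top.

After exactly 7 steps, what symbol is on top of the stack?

     Stack      Input          Action
  1  $ <S>      s s w w p p $  expand <S> ::= s <E>
  2  $ <E> s    s s w w p p $  match s
  3  $ <E>      s w w p p $    expand <E> ::= s <H> p
  4  $ p <H> s  s w w p p $    match s
  5  $ p <H>    w w p p $      expand <H> ::= w w p
  6  $ p p w w  w w p p $      match w
  7  $ p p w    w p p $        match w
Stack after step 7: $ p p (top = p).

p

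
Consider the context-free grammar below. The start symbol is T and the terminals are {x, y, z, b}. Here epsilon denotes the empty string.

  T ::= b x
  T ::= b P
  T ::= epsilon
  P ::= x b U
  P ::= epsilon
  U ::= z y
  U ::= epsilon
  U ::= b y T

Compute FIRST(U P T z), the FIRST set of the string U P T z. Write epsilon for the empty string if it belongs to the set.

FIRST(T) = {epsilon, b}
FIRST(P) = {epsilon, x}
FIRST(U) = {epsilon, b, z}
FIRST(U P T z): take FIRST of each symbol in turn, carrying on past any symbol whose FIRST contains epsilon; result {b, x, z}.

{b, x, z}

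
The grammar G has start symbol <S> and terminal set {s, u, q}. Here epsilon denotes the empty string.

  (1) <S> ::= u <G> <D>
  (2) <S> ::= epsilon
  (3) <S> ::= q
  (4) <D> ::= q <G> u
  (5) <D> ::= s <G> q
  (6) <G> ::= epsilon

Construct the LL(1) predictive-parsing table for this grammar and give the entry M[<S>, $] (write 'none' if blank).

FIRST(<S>): from <S>::=u <G> <D> we get {u}; from <S>::=epsilon we get {epsilon}; from <S>::=q we get {q}. So FIRST(<S>) = {epsilon, q, u}.
FIRST(<D>): from <D>::=q <G> u we get {q}; from <D>::=s <G> q we get {s}. So FIRST(<D>) = {q, s}.
FIRST(<G>): from <G>::=epsilon we get {epsilon}. So FIRST(<G>) = {epsilon}.
FOLLOW(<S>) includes $ since <S> is the start symbol.
FOLLOW(<S>): <S> appears on no right-hand side. Thus FOLLOW(<S>) = {$}.
For <S> ::= u <G> <D>: FIRST(u <G> <D>) = {u}, so it goes in M[<S>, t] for t ∈ {u}.
For <S> ::= epsilon: FIRST(epsilon) = {epsilon}, so it goes in M[<S>, t] for t ∈ {}; since epsilon ∈ FIRST, also for every t ∈ FOLLOW(<S>) = {$}.
For <S> ::= q: FIRST(q) = {q}, so it goes in M[<S>, t] for t ∈ {q}.

<S> ::= epsilon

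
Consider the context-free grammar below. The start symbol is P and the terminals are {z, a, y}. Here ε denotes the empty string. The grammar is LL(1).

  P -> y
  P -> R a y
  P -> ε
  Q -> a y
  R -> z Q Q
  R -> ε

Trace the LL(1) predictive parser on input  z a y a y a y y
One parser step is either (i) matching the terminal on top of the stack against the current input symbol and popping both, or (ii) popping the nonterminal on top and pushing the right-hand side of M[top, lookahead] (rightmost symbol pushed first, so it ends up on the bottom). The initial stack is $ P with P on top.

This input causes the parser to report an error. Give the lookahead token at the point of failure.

      Stack        Input              Action
   1  $ P          z a y a y a y y $  expand P -> R a y
   2  $ y a R      z a y a y a y y $  expand R -> z Q Q
   3  $ y a Q Q z  z a y a y a y y $  match z
   4  $ y a Q Q    a y a y a y y $    expand Q -> a y
   5  $ y a Q y a  a y a y a y y $    match a
   6  $ y a Q y    y a y a y y $      match y
   7  $ y a Q      a y a y y $        expand Q -> a y
   8  $ y a y a    a y a y y $        match a
   9  $ y a y      y a y y $          match y
  10  $ y a        a y y $            match a
  11  $ y          y y $              match y
  12  $            y $                error: stack empty but input remains

y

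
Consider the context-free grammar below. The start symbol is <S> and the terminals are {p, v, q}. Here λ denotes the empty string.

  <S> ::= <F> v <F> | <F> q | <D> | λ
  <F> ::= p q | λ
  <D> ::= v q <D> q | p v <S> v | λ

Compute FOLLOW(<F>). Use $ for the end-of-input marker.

{$, q, v}

FIRST(<F>): from <F>::=p q we get {p}; from <F>::=λ we get {λ}. So FIRST(<F>) = {λ, p}.
FIRST(<D>): from <D>::=v q <D> q we get {v}; from <D>::=p v <S> v we get {p}; from <D>::=λ we get {λ}. So FIRST(<D>) = {λ, p, v}.
FIRST(<S>): from <S>::=<F> v <F> we get {p, v}; from <S>::=<F> q we get {p, q}; from <S>::=<D> we get {λ, p, v}; from <S>::=λ we get {λ}. So FIRST(<S>) = {λ, p, q, v}.
FOLLOW(<S>) includes $ since <S> is the start symbol.
FOLLOW(<S>): in <D>::=p v <S> v, <S> is followed by v with FIRST {v}. Thus FOLLOW(<S>) = {$, v}.
FOLLOW(<F>): in <S>::=<F> v <F> (occurrence 1), <F> is followed by v <F> with FIRST {v}; in <S>::=<F> v <F> (occurrence 2), the suffix after <F> is empty, so FOLLOW(<F>) ⊇ FOLLOW(<S>) = {$, v}; in <S>::=<F> q, <F> is followed by q with FIRST {q}. Thus FOLLOW(<F>) = {$, q, v}.
FOLLOW(<D>): in <S>::=<D>, the suffix after <D> is empty, so FOLLOW(<D>) ⊇ FOLLOW(<S>) = {$, v}; in <D>::=v q <D> q, <D> is followed by q with FIRST {q}. Thus FOLLOW(<D>) = {$, q, v}.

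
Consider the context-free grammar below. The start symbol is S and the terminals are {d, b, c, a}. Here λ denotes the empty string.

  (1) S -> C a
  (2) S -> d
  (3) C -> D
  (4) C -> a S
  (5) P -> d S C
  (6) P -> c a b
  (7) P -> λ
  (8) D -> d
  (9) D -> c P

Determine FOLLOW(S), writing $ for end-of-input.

{$, a, c, d}

FIRST(P): from P->d S C we get {d}; from P->c a b we get {c}; from P->λ we get {λ}. So FIRST(P) = {λ, c, d}.
FIRST(D): from D->d we get {d}; from D->c P we get {c}. So FIRST(D) = {c, d}.
FIRST(C): from C->D we get {c, d}; from C->a S we get {a}. So FIRST(C) = {a, c, d}.
FIRST(S): from S->C a we get {a, c, d}; from S->d we get {d}. So FIRST(S) = {a, c, d}.
FOLLOW(S) includes $ since S is the start symbol.
FOLLOW(S): in C->a S, the suffix after S is empty, so FOLLOW(S) ⊇ FOLLOW(C) = {a}; in P->d S C, S is followed by C with FIRST {a, c, d}. Thus FOLLOW(S) = {$, a, c, d}.
FOLLOW(C): in S->C a, C is followed by a with FIRST {a}; in P->d S C, the suffix after C is empty, so FOLLOW(C) ⊇ FOLLOW(P) = {a}. Thus FOLLOW(C) = {a}.
FOLLOW(D): in C->D, the suffix after D is empty, so FOLLOW(D) ⊇ FOLLOW(C) = {a}. Thus FOLLOW(D) = {a}.
FOLLOW(P): in D->c P, the suffix after P is empty, so FOLLOW(P) ⊇ FOLLOW(D) = {a}. Thus FOLLOW(P) = {a}.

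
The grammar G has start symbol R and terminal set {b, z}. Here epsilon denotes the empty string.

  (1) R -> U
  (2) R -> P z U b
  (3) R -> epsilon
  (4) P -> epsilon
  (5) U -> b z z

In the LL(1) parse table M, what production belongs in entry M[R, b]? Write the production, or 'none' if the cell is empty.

R -> U

FIRST(P) = {epsilon}
FIRST(U) = {b}
FIRST(R) = {epsilon, b, z}  (via U, P z U b)
FOLLOW(R) includes $ since R is the start symbol.
FOLLOW(R): R appears on no right-hand side. Thus FOLLOW(R) = {$}.
For R -> U: FIRST(U) = {b}, so it goes in M[R, t] for t ∈ {b}.
For R -> P z U b: FIRST(P z U b) = {z}, so it goes in M[R, t] for t ∈ {z}.
For R -> epsilon: FIRST(epsilon) = {epsilon}, so it goes in M[R, t] for t ∈ {}; since epsilon ∈ FIRST, also for every t ∈ FOLLOW(R) = {$}.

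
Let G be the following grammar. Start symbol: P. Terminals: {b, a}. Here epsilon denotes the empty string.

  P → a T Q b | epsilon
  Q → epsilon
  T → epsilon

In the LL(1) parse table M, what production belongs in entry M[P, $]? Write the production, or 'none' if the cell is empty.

P → epsilon

FIRST(P): from P→a T Q b we get {a}; from P→epsilon we get {epsilon}. So FIRST(P) = {epsilon, a}.
FIRST(Q): from Q→epsilon we get {epsilon}. So FIRST(Q) = {epsilon}.
FIRST(T): from T→epsilon we get {epsilon}. So FIRST(T) = {epsilon}.
FOLLOW(P) includes $ since P is the start symbol.
FOLLOW(P): P appears on no right-hand side. Thus FOLLOW(P) = {$}.
For P → a T Q b: FIRST(a T Q b) = {a}, so it goes in M[P, t] for t ∈ {a}.
For P → epsilon: FIRST(epsilon) = {epsilon}, so it goes in M[P, t] for t ∈ {}; since epsilon ∈ FIRST, also for every t ∈ FOLLOW(P) = {$}.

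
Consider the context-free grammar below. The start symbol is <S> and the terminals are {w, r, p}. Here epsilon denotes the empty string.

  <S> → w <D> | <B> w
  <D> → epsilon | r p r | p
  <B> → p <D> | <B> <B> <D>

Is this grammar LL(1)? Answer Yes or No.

FIRST(<S>) = {p, w}
FIRST(<D>) = {epsilon, p, r}
FIRST(<B>) = {p}
FOLLOW(<S>) = {$}
FOLLOW(<D>) = {$, p, r, w}
FOLLOW(<B>) = {p, r, w}
Cell M[<B>, p] receives both <B> → p <D> and <B> → <B> <B> <D> — the grammar is not LL(1).

No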